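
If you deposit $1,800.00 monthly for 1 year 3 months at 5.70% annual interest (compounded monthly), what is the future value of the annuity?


Future value of an ordinary annuity: FV = PMT × ((1 + r)^n − 1) / r
Monthly rate r = 0.057/12 = 0.00475, n = 15
FV = $1,800.00 × ((1 + 0.057/12)^15 − 1) / (0.057/12)
FV = $1,800.00 × 15.5091638
FV = $27,916.49

FV = PMT × ((1+r)^n - 1)/r = $27,916.49


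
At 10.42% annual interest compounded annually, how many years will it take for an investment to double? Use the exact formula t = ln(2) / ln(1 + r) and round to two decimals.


Doubling condition: (1 + r)^t = 2
Take ln of both sides: t × ln(1 + r) = ln(2)
t = ln(2) / ln(1 + r)
t = 0.693147 / 0.099121
t = 6.99

t = ln(2) / ln(1 + r) = 6.99 years


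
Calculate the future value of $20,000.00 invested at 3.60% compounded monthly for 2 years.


Compound interest formula: A = P(1 + r/n)^(nt)
A = $20,000.00 × (1 + 0.036/12)^(12 × 2)
Growth factor: (1 + 0.036/12)^24 = 1.0745395
A = $20,000.00 × 1.0745395
A = $21,490.79

A = P(1 + r/n)^(nt) = $21,490.79


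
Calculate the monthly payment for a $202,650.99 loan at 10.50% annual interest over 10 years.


Loan payment formula: PMT = PV × r / (1 − (1 + r)^(−n))
Monthly rate r = 0.105/12 = 0.00875, n = 120 months
Denominator: 1 − (1 + 0.105/12)^(−120) = 0.648460
PMT = $202,650.99 × (0.105/12) / 0.648460
PMT = $2,734.47 per month

PMT = PV × r / (1-(1+r)^(-n)) = $2,734.47/month


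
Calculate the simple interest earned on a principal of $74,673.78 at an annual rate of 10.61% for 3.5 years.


Simple interest formula: I = P × r × t
I = $74,673.78 × 0.1061 × 3.5
I = $27,730.11

I = P × r × t = $27,730.11


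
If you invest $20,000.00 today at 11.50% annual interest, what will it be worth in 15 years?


Future value formula: FV = PV × (1 + r)^t
FV = $20,000.00 × (1 + 0.115)^15
FV = $20,000.00 × 5.118268
FV = $102,365.36

FV = PV × (1 + r)^t = $102,365.36


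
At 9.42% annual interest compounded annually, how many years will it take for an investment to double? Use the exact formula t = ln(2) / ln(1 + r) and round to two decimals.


Doubling condition: (1 + r)^t = 2
Take ln of both sides: t × ln(1 + r) = ln(2)
t = ln(2) / ln(1 + r)
t = 0.693147 / 0.090024
t = 7.70

t = ln(2) / ln(1 + r) = 7.70 years


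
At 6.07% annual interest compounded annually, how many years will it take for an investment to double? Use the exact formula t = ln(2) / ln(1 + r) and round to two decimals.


Doubling condition: (1 + r)^t = 2
Take ln of both sides: t × ln(1 + r) = ln(2)
t = ln(2) / ln(1 + r)
t = 0.693147 / 0.058929
t = 11.76

t = ln(2) / ln(1 + r) = 11.76 years


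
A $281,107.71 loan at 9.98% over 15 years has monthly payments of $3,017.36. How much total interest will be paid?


Total paid over the life of the loan = PMT × n.
Total paid = $3,017.36 × 180 = $543,124.80
Total interest = total paid − principal = $543,124.80 − $281,107.71 = $262,017.09

Total interest = (PMT × n) - PV = $262,017.09


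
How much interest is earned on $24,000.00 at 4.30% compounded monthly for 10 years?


Compound interest earned = final amount − principal.
A = P(1 + r/n)^(nt) = $24,000.00 × (1 + 0.043/12)^(12 × 10) = $36,865.84
Interest = A − P = $36,865.84 − $24,000.00 = $12,865.84

Interest = A - P = $12,865.84


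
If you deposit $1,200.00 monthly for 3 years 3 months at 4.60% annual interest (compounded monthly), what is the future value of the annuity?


Future value of an ordinary annuity: FV = PMT × ((1 + r)^n − 1) / r
Monthly rate r = 0.046/12 ≈ 0.00383333, n = 39
FV = $1,200.00 × ((1 + 0.046/12)^39 − 1) / (0.046/12)
FV = $1,200.00 × 41.979553
FV = $50,375.46

FV = PMT × ((1+r)^n - 1)/r = $50,375.46


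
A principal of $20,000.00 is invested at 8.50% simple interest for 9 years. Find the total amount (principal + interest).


Total amount formula: A = P(1 + rt) = P + P·r·t
Interest: I = P × r × t = $20,000.00 × 0.085 × 9 = $15,300.00
A = P + I = $20,000.00 + $15,300.00 = $35,300.00

A = P + I = P(1 + rt) = $35,300.00


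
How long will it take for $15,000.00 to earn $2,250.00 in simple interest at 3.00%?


Rearrange the simple interest formula for t:
I = P × r × t  ⇒  t = I / (P × r)
t = $2,250.00 / ($15,000.00 × 0.03)
t = 5

t = I/(P×r) = 5 years


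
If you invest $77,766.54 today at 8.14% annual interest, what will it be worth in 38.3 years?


Future value formula: FV = PV × (1 + r)^t
FV = $77,766.54 × (1 + 0.0814)^38.3
FV = $77,766.54 × 20.0298542
FV = $1,557,652.46

FV = PV × (1 + r)^t = $1,557,652.46


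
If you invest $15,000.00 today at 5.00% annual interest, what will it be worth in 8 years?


Future value formula: FV = PV × (1 + r)^t
FV = $15,000.00 × (1 + 0.05)^8
FV = $15,000.00 × 1.4774554
FV = $22,161.83

FV = PV × (1 + r)^t = $22,161.83


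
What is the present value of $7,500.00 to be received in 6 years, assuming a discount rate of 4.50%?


Present value formula: PV = FV / (1 + r)^t
PV = $7,500.00 / (1 + 0.045)^6
PV = $7,500.00 / 1.302260
PV = $5,759.22

PV = FV / (1 + r)^t = $5,759.22


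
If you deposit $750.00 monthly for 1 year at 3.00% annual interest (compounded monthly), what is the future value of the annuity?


Future value of an ordinary annuity: FV = PMT × ((1 + r)^n − 1) / r
Monthly rate r = 0.03/12 = 0.0025, n = 12
FV = $750.00 × ((1 + 0.03/12)^12 − 1) / (0.03/12)
FV = $750.00 × 12.166383
FV = $9,124.79

FV = PMT × ((1+r)^n - 1)/r = $9,124.79


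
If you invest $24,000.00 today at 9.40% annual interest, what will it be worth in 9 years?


Future value formula: FV = PV × (1 + r)^t
FV = $24,000.00 × (1 + 0.094)^9
FV = $24,000.00 × 2.2446876
FV = $53,872.50

FV = PV × (1 + r)^t = $53,872.50


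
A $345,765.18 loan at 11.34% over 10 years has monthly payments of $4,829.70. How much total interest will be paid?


Total paid over the life of the loan = PMT × n.
Total paid = $4,829.70 × 120 = $579,564.00
Total interest = total paid − principal = $579,564.00 − $345,765.18 = $233,798.82

Total interest = (PMT × n) - PV = $233,798.82


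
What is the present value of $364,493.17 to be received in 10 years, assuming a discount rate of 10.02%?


Present value formula: PV = FV / (1 + r)^t
PV = $364,493.17 / (1 + 0.1002)^10
PV = $364,493.17 / 2.5984622
PV = $140,272.65

PV = FV / (1 + r)^t = $140,272.65


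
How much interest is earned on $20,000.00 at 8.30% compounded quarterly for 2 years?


Compound interest earned = final amount − principal.
A = P(1 + r/n)^(nt) = $20,000.00 × (1 + 0.083/4)^(4 × 2) = $23,571.39
Interest = A − P = $23,571.39 − $20,000.00 = $3,571.39

Interest = A - P = $3,571.39


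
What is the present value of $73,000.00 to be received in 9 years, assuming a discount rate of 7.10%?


Present value formula: PV = FV / (1 + r)^t
PV = $73,000.00 / (1 + 0.071)^9
PV = $73,000.00 / 1.853981
PV = $39,374.73

PV = FV / (1 + r)^t = $39,374.73


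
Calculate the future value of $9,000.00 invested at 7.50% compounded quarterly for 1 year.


Compound interest formula: A = P(1 + r/n)^(nt)
A = $9,000.00 × (1 + 0.075/4)^(4 × 1)
Growth factor: (1 + 0.075/4)^4 = 1.077136
A = $9,000.00 × 1.077136
A = $9,694.22

A = P(1 + r/n)^(nt) = $9,694.22


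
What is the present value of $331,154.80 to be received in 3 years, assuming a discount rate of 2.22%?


Present value formula: PV = FV / (1 + r)^t
PV = $331,154.80 / (1 + 0.0222)^3
PV = $331,154.80 / 1.06808946
PV = $310,044.07

PV = FV / (1 + r)^t = $310,044.07


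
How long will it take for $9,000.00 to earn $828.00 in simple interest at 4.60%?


Rearrange the simple interest formula for t:
I = P × r × t  ⇒  t = I / (P × r)
t = $828.00 / ($9,000.00 × 0.046)
t = 2

t = I/(P×r) = 2 years


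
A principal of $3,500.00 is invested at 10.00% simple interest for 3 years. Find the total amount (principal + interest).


Total amount formula: A = P(1 + rt) = P + P·r·t
Interest: I = P × r × t = $3,500.00 × 0.1 × 3 = $1,050.00
A = P + I = $3,500.00 + $1,050.00 = $4,550.00

A = P + I = P(1 + rt) = $4,550.00


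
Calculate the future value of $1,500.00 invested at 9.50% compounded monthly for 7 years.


Compound interest formula: A = P(1 + r/n)^(nt)
A = $1,500.00 × (1 + 0.095/12)^(12 × 7)
Growth factor: (1 + 0.095/12)^84 = 1.939406
A = $1,500.00 × 1.939406
A = $2,909.11

A = P(1 + r/n)^(nt) = $2,909.11


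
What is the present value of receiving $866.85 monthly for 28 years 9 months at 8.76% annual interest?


Present value of an ordinary annuity: PV = PMT × (1 − (1 + r)^(−n)) / r
Monthly rate r = 0.0876/12 = 0.0073, n = 345
PV = $866.85 × (1 − (1 + 0.0876/12)^(−345)) / (0.0876/12)
PV = $866.85 × 125.846449
PV = $109,089.99

PV = PMT × (1-(1+r)^(-n))/r = $109,089.99


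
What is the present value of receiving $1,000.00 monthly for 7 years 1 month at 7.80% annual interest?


Present value of an ordinary annuity: PV = PMT × (1 − (1 + r)^(−n)) / r
Monthly rate r = 0.078/12 = 0.0065, n = 85
PV = $1,000.00 × (1 − (1 + 0.078/12)^(−85)) / (0.078/12)
PV = $1,000.00 × 65.147831
PV = $65,147.83

PV = PMT × (1-(1+r)^(-n))/r = $65,147.83


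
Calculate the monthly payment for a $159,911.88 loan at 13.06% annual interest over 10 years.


Loan payment formula: PMT = PV × r / (1 − (1 + r)^(−n))
Monthly rate r = 0.1306/12 ≈ 0.01088333, n = 120 months
Denominator: 1 − (1 + 0.1306/12)^(−120) = 0.727180
PMT = $159,911.88 × (0.1306/12) / 0.727180
PMT = $2,393.32 per month

PMT = PV × r / (1-(1+r)^(-n)) = $2,393.32/month


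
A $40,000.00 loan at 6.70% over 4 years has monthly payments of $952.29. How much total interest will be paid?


Total paid over the life of the loan = PMT × n.
Total paid = $952.29 × 48 = $45,709.92
Total interest = total paid − principal = $45,709.92 − $40,000.00 = $5,709.92

Total interest = (PMT × n) - PV = $5,709.92


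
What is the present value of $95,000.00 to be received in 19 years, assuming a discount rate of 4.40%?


Present value formula: PV = FV / (1 + r)^t
PV = $95,000.00 / (1 + 0.044)^19
PV = $95,000.00 / 2.2662586
PV = $41,919.31

PV = FV / (1 + r)^t = $41,919.31


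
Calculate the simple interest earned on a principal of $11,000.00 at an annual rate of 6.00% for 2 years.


Simple interest formula: I = P × r × t
I = $11,000.00 × 0.06 × 2
I = $1,320.00

I = P × r × t = $1,320.00


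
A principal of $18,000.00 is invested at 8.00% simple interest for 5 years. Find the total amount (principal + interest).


Total amount formula: A = P(1 + rt) = P + P·r·t
Interest: I = P × r × t = $18,000.00 × 0.08 × 5 = $7,200.00
A = P + I = $18,000.00 + $7,200.00 = $25,200.00

A = P + I = P(1 + rt) = $25,200.00


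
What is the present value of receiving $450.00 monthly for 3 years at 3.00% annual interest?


Present value of an ordinary annuity: PV = PMT × (1 − (1 + r)^(−n)) / r
Monthly rate r = 0.03/12 = 0.0025, n = 36
PV = $450.00 × (1 − (1 + 0.03/12)^(−36)) / (0.03/12)
PV = $450.00 × 34.386465
PV = $15,473.91

PV = PMT × (1-(1+r)^(-n))/r = $15,473.91


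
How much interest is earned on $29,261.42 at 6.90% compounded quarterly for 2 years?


Compound interest earned = final amount − principal.
A = P(1 + r/n)^(nt) = $29,261.42 × (1 + 0.069/4)^(4 × 2) = $33,551.89
Interest = A − P = $33,551.89 − $29,261.42 = $4,290.47

Interest = A - P = $4,290.47


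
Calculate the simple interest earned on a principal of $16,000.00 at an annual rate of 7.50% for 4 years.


Simple interest formula: I = P × r × t
I = $16,000.00 × 0.075 × 4
I = $4,800.00

I = P × r × t = $4,800.00


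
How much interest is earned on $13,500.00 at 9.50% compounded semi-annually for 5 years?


Compound interest earned = final amount − principal.
A = P(1 + r/n)^(nt) = $13,500.00 × (1 + 0.095/2)^(2 × 5) = $21,472.08
Interest = A − P = $21,472.08 − $13,500.00 = $7,972.08

Interest = A - P = $7,972.08


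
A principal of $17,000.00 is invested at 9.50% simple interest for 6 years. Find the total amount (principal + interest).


Total amount formula: A = P(1 + rt) = P + P·r·t
Interest: I = P × r × t = $17,000.00 × 0.095 × 6 = $9,690.00
A = P + I = $17,000.00 + $9,690.00 = $26,690.00

A = P + I = P(1 + rt) = $26,690.00


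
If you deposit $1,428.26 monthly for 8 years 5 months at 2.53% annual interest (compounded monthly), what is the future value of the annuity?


Future value of an ordinary annuity: FV = PMT × ((1 + r)^n − 1) / r
Monthly rate r = 0.0253/12 ≈ 0.00210833, n = 101
FV = $1,428.26 × ((1 + 0.0253/12)^101 − 1) / (0.0253/12)
FV = $1,428.26 × 112.427737
FV = $160,576.04

FV = PMT × ((1+r)^n - 1)/r = $160,576.04


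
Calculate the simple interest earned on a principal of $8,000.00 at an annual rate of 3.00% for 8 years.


Simple interest formula: I = P × r × t
I = $8,000.00 × 0.03 × 8
I = $1,920.00

I = P × r × t = $1,920.00


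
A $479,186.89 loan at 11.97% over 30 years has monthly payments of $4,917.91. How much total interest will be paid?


Total paid over the life of the loan = PMT × n.
Total paid = $4,917.91 × 360 = $1,770,447.60
Total interest = total paid − principal = $1,770,447.60 − $479,186.89 = $1,291,260.71

Total interest = (PMT × n) - PV = $1,291,260.71


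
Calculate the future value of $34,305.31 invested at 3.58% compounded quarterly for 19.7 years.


Compound interest formula: A = P(1 + r/n)^(nt)
A = $34,305.31 × (1 + 0.0358/4)^(4 × 19.7)
Growth factor: (1 + 0.0358/4)^78.8 = 2.018032
A = $34,305.31 × 2.018032
A = $69,229.21

A = P(1 + r/n)^(nt) = $69,229.21


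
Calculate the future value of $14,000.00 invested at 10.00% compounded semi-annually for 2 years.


Compound interest formula: A = P(1 + r/n)^(nt)
A = $14,000.00 × (1 + 0.1/2)^(2 × 2)
Growth factor: (1 + 0.1/2)^4 = 1.2155063
A = $14,000.00 × 1.2155063
A = $17,017.09

A = P(1 + r/n)^(nt) = $17,017.09


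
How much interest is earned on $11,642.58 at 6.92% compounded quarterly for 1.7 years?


Compound interest earned = final amount − principal.
A = P(1 + r/n)^(nt) = $11,642.58 × (1 + 0.0692/4)^(4 × 1.7) = $13,082.86
Interest = A − P = $13,082.86 − $11,642.58 = $1,440.28

Interest = A - P = $1,440.28


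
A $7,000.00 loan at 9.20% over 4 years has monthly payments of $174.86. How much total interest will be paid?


Total paid over the life of the loan = PMT × n.
Total paid = $174.86 × 48 = $8,393.28
Total interest = total paid − principal = $8,393.28 − $7,000.00 = $1,393.28

Total interest = (PMT × n) - PV = $1,393.28


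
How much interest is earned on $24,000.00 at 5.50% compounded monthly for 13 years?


Compound interest earned = final amount − principal.
A = P(1 + r/n)^(nt) = $24,000.00 × (1 + 0.055/12)^(12 × 13) = $48,980.40
Interest = A − P = $48,980.40 − $24,000.00 = $24,980.40

Interest = A - P = $24,980.40


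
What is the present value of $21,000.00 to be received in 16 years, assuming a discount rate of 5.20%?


Present value formula: PV = FV / (1 + r)^t
PV = $21,000.00 / (1 + 0.052)^16
PV = $21,000.00 / 2.250359
PV = $9,331.84

PV = FV / (1 + r)^t = $9,331.84


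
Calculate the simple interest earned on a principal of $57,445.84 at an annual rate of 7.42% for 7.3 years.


Simple interest formula: I = P × r × t
I = $57,445.84 × 0.0742 × 7.3
I = $31,116.11

I = P × r × t = $31,116.11


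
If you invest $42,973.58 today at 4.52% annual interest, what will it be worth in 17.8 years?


Future value formula: FV = PV × (1 + r)^t
FV = $42,973.58 × (1 + 0.0452)^17.8
FV = $42,973.58 × 2.1965917
FV = $94,395.41

FV = PV × (1 + r)^t = $94,395.41


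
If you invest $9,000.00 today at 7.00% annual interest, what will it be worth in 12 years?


Future value formula: FV = PV × (1 + r)^t
FV = $9,000.00 × (1 + 0.07)^12
FV = $9,000.00 × 2.2521916
FV = $20,269.72

FV = PV × (1 + r)^t = $20,269.72


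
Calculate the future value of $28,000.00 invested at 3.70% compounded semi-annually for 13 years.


Compound interest formula: A = P(1 + r/n)^(nt)
A = $28,000.00 × (1 + 0.037/2)^(2 × 13)
Growth factor: (1 + 0.037/2)^26 = 1.6105969
A = $28,000.00 × 1.6105969
A = $45,096.71

A = P(1 + r/n)^(nt) = $45,096.71


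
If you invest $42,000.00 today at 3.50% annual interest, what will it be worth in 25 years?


Future value formula: FV = PV × (1 + r)^t
FV = $42,000.00 × (1 + 0.035)^25
FV = $42,000.00 × 2.363245
FV = $99,256.29

FV = PV × (1 + r)^t = $99,256.29


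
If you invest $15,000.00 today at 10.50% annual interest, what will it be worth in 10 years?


Future value formula: FV = PV × (1 + r)^t
FV = $15,000.00 × (1 + 0.105)^10
FV = $15,000.00 × 2.7140808
FV = $40,711.21

FV = PV × (1 + r)^t = $40,711.21


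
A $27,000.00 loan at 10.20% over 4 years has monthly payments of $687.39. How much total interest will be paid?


Total paid over the life of the loan = PMT × n.
Total paid = $687.39 × 48 = $32,994.72
Total interest = total paid − principal = $32,994.72 − $27,000.00 = $5,994.72

Total interest = (PMT × n) - PV = $5,994.72


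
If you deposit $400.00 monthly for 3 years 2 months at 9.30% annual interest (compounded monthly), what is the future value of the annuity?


Future value of an ordinary annuity: FV = PMT × ((1 + r)^n − 1) / r
Monthly rate r = 0.093/12 = 0.00775, n = 38
FV = $400.00 × ((1 + 0.093/12)^38 − 1) / (0.093/12)
FV = $400.00 × 43.991188
FV = $17,596.48

FV = PMT × ((1+r)^n - 1)/r = $17,596.48


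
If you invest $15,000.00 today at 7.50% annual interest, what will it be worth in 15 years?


Future value formula: FV = PV × (1 + r)^t
FV = $15,000.00 × (1 + 0.075)^15
FV = $15,000.00 × 2.9588774
FV = $44,383.16

FV = PV × (1 + r)^t = $44,383.16


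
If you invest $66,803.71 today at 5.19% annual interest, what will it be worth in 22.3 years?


Future value formula: FV = PV × (1 + r)^t
FV = $66,803.71 × (1 + 0.0519)^22.3
FV = $66,803.71 × 3.0905114
FV = $206,457.63

FV = PV × (1 + r)^t = $206,457.63


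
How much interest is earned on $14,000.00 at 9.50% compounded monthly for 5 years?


Compound interest earned = final amount − principal.
A = P(1 + r/n)^(nt) = $14,000.00 × (1 + 0.095/12)^(12 × 5) = $22,470.13
Interest = A − P = $22,470.13 − $14,000.00 = $8,470.13

Interest = A - P = $8,470.13


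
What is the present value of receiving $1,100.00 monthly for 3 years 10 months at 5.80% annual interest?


Present value of an ordinary annuity: PV = PMT × (1 − (1 + r)^(−n)) / r
Monthly rate r = 0.058/12 ≈ 0.00483333, n = 46
PV = $1,100.00 × (1 − (1 + 0.058/12)^(−46)) / (0.058/12)
PV = $1,100.00 × 41.156408
PV = $45,272.05

PV = PMT × (1-(1+r)^(-n))/r = $45,272.05


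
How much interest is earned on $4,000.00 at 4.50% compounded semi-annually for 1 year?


Compound interest earned = final amount − principal.
A = P(1 + r/n)^(nt) = $4,000.00 × (1 + 0.045/2)^(2 × 1) = $4,182.02
Interest = A − P = $4,182.02 − $4,000.00 = $182.02

Interest = A - P = $182.02


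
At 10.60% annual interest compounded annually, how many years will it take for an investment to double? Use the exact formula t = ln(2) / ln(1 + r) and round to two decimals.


Doubling condition: (1 + r)^t = 2
Take ln of both sides: t × ln(1 + r) = ln(2)
t = ln(2) / ln(1 + r)
t = 0.693147 / 0.100750
t = 6.88

t = ln(2) / ln(1 + r) = 6.88 years


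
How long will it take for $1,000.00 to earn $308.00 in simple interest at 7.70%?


Rearrange the simple interest formula for t:
I = P × r × t  ⇒  t = I / (P × r)
t = $308.00 / ($1,000.00 × 0.077)
t = 4

t = I/(P×r) = 4 years


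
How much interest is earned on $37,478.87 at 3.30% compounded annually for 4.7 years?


Compound interest earned = final amount − principal.
A = P(1 + r/n)^(nt) = $37,478.87 × (1 + 0.033/1)^(1 × 4.7) = $43,657.41
Interest = A − P = $43,657.41 − $37,478.87 = $6,178.54

Interest = A - P = $6,178.54


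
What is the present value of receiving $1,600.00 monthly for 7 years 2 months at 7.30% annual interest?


Present value of an ordinary annuity: PV = PMT × (1 − (1 + r)^(−n)) / r
Monthly rate r = 0.073/12 ≈ 0.00608333, n = 86
PV = $1,600.00 × (1 − (1 + 0.073/12)^(−86)) / (0.073/12)
PV = $1,600.00 × 66.808622
PV = $106,893.80

PV = PMT × (1-(1+r)^(-n))/r = $106,893.80


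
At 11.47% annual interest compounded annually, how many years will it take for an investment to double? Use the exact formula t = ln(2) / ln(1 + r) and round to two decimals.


Doubling condition: (1 + r)^t = 2
Take ln of both sides: t × ln(1 + r) = ln(2)
t = ln(2) / ln(1 + r)
t = 0.693147 / 0.108585
t = 6.38

t = ln(2) / ln(1 + r) = 6.38 years


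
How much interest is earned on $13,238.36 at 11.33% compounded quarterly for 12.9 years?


Compound interest earned = final amount − principal.
A = P(1 + r/n)^(nt) = $13,238.36 × (1 + 0.1133/4)^(4 × 12.9) = $55,945.16
Interest = A − P = $55,945.16 − $13,238.36 = $42,706.80

Interest = A - P = $42,706.80


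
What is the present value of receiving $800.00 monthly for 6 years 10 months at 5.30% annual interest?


Present value of an ordinary annuity: PV = PMT × (1 − (1 + r)^(−n)) / r
Monthly rate r = 0.053/12 ≈ 0.00441667, n = 82
PV = $800.00 × (1 − (1 + 0.053/12)^(−82)) / (0.053/12)
PV = $800.00 × 68.666785
PV = $54,933.43

PV = PMT × (1-(1+r)^(-n))/r = $54,933.43


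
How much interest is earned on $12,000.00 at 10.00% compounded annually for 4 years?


Compound interest earned = final amount − principal.
A = P(1 + r/n)^(nt) = $12,000.00 × (1 + 0.1/1)^(1 × 4) = $17,569.20
Interest = A − P = $17,569.20 − $12,000.00 = $5,569.20

Interest = A - P = $5,569.20


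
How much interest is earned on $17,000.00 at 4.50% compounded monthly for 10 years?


Compound interest earned = final amount − principal.
A = P(1 + r/n)^(nt) = $17,000.00 × (1 + 0.045/12)^(12 × 10) = $26,638.88
Interest = A − P = $26,638.88 − $17,000.00 = $9,638.88

Interest = A - P = $9,638.88


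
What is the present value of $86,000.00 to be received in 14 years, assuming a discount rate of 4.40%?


Present value formula: PV = FV / (1 + r)^t
PV = $86,000.00 / (1 + 0.044)^14
PV = $86,000.00 / 1.8272879
PV = $47,064.29

PV = FV / (1 + r)^t = $47,064.29


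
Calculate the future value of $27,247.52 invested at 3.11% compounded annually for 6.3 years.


Compound interest formula: A = P(1 + r/n)^(nt)
A = $27,247.52 × (1 + 0.0311/1)^(1 × 6.3)
Growth factor: (1 + 0.0311/1)^6.3 = 1.212816
A = $27,247.52 × 1.212816
A = $33,046.23

A = P(1 + r/n)^(nt) = $33,046.23


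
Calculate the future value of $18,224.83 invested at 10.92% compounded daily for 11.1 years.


Compound interest formula: A = P(1 + r/n)^(nt)
A = $18,224.83 × (1 + 0.1092/365)^(365 × 11.1)
Growth factor: (1 + 0.1092/365)^4051.5 = 3.3599924
A = $18,224.83 × 3.3599924
A = $61,235.29

A = P(1 + r/n)^(nt) = $61,235.29


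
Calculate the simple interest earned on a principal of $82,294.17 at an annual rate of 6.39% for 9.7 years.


Simple interest formula: I = P × r × t
I = $82,294.17 × 0.0639 × 9.7
I = $51,008.40

I = P × r × t = $51,008.40


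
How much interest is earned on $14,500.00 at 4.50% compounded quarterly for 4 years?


Compound interest earned = final amount − principal.
A = P(1 + r/n)^(nt) = $14,500.00 × (1 + 0.045/4)^(4 × 4) = $17,342.21
Interest = A − P = $17,342.21 − $14,500.00 = $2,842.21

Interest = A - P = $2,842.21


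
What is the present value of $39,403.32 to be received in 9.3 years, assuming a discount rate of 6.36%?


Present value formula: PV = FV / (1 + r)^t
PV = $39,403.32 / (1 + 0.0636)^9.3
PV = $39,403.32 / 1.7743466
PV = $22,207.23

PV = FV / (1 + r)^t = $22,207.23


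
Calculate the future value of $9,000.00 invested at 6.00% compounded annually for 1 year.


Compound interest formula: A = P(1 + r/n)^(nt)
A = $9,000.00 × (1 + 0.06/1)^(1 × 1)
Growth factor: (1 + 0.06/1)^1 = 1.060000
A = $9,000.00 × 1.060000
A = $9,540.00

A = P(1 + r/n)^(nt) = $9,540.00


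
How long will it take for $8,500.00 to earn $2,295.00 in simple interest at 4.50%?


Rearrange the simple interest formula for t:
I = P × r × t  ⇒  t = I / (P × r)
t = $2,295.00 / ($8,500.00 × 0.045)
t = 6

t = I/(P×r) = 6 years


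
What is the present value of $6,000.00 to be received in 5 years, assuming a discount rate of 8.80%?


Present value formula: PV = FV / (1 + r)^t
PV = $6,000.00 / (1 + 0.088)^5
PV = $6,000.00 / 1.524560
PV = $3,935.56

PV = FV / (1 + r)^t = $3,935.56


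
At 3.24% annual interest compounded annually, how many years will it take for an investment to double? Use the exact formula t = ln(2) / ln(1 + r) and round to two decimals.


Doubling condition: (1 + r)^t = 2
Take ln of both sides: t × ln(1 + r) = ln(2)
t = ln(2) / ln(1 + r)
t = 0.693147 / 0.031886
t = 21.74

t = ln(2) / ln(1 + r) = 21.74 years


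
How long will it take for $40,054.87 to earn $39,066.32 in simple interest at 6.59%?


Rearrange the simple interest formula for t:
I = P × r × t  ⇒  t = I / (P × r)
t = $39,066.32 / ($40,054.87 × 0.0659)
t = 14.8

t = I/(P×r) = 14.8 years


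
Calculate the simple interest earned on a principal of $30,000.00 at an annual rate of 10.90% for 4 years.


Simple interest formula: I = P × r × t
I = $30,000.00 × 0.109 × 4
I = $13,080.00

I = P × r × t = $13,080.00


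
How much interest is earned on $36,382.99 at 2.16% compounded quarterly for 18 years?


Compound interest earned = final amount − principal.
A = P(1 + r/n)^(nt) = $36,382.99 × (1 + 0.0216/4)^(4 × 18) = $53,616.42
Interest = A − P = $53,616.42 − $36,382.99 = $17,233.43

Interest = A - P = $17,233.43


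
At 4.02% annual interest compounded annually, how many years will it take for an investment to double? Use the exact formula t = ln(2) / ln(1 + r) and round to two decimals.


Doubling condition: (1 + r)^t = 2
Take ln of both sides: t × ln(1 + r) = ln(2)
t = ln(2) / ln(1 + r)
t = 0.693147 / 0.039413
t = 17.59

t = ln(2) / ln(1 + r) = 17.59 years


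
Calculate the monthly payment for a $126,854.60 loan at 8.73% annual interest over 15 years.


Loan payment formula: PMT = PV × r / (1 − (1 + r)^(−n))
Monthly rate r = 0.0873/12 = 0.007275, n = 180 months
Denominator: 1 − (1 + 0.0873/12)^(−180) = 0.728762
PMT = $126,854.60 × (0.0873/12) / 0.728762
PMT = $1,266.35 per month

PMT = PV × r / (1-(1+r)^(-n)) = $1,266.35/month


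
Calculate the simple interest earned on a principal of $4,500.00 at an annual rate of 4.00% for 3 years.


Simple interest formula: I = P × r × t
I = $4,500.00 × 0.04 × 3
I = $540.00

I = P × r × t = $540.00


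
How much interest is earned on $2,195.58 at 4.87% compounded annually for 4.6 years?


Compound interest earned = final amount − principal.
A = P(1 + r/n)^(nt) = $2,195.58 × (1 + 0.0487/1)^(1 × 4.6) = $2,732.41
Interest = A − P = $2,732.41 − $2,195.58 = $536.83

Interest = A - P = $536.83


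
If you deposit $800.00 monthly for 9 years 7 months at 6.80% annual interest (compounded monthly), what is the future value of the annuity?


Future value of an ordinary annuity: FV = PMT × ((1 + r)^n − 1) / r
Monthly rate r = 0.068/12 ≈ 0.00566667, n = 115
FV = $800.00 × ((1 + 0.068/12)^115 − 1) / (0.068/12)
FV = $800.00 × 161.507629
FV = $129,206.10

FV = PMT × ((1+r)^n - 1)/r = $129,206.10


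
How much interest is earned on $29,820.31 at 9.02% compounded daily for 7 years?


Compound interest earned = final amount − principal.
A = P(1 + r/n)^(nt) = $29,820.31 × (1 + 0.0902/365)^(365 × 7) = $56,065.00
Interest = A − P = $56,065.00 − $29,820.31 = $26,244.69

Interest = A - P = $26,244.69


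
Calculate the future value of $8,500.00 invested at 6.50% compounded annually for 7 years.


Compound interest formula: A = P(1 + r/n)^(nt)
A = $8,500.00 × (1 + 0.065/1)^(1 × 7)
Growth factor: (1 + 0.065/1)^7 = 1.553987
A = $8,500.00 × 1.553987
A = $13,208.89

A = P(1 + r/n)^(nt) = $13,208.89


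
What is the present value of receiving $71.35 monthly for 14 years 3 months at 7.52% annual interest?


Present value of an ordinary annuity: PV = PMT × (1 − (1 + r)^(−n)) / r
Monthly rate r = 0.0752/12 ≈ 0.00626667, n = 171
PV = $71.35 × (1 − (1 + 0.0752/12)^(−171)) / (0.0752/12)
PV = $71.35 × 104.743540
PV = $7,473.45

PV = PMT × (1-(1+r)^(-n))/r = $7,473.45


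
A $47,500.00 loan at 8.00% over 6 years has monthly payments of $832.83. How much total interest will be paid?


Total paid over the life of the loan = PMT × n.
Total paid = $832.83 × 72 = $59,963.76
Total interest = total paid − principal = $59,963.76 − $47,500.00 = $12,463.76

Total interest = (PMT × n) - PV = $12,463.76


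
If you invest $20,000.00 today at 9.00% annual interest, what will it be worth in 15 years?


Future value formula: FV = PV × (1 + r)^t
FV = $20,000.00 × (1 + 0.09)^15
FV = $20,000.00 × 3.6424825
FV = $72,849.65

FV = PV × (1 + r)^t = $72,849.65


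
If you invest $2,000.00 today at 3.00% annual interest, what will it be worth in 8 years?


Future value formula: FV = PV × (1 + r)^t
FV = $2,000.00 × (1 + 0.03)^8
FV = $2,000.00 × 1.266770
FV = $2,533.54

FV = PV × (1 + r)^t = $2,533.54


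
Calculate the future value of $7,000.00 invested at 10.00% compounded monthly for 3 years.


Compound interest formula: A = P(1 + r/n)^(nt)
A = $7,000.00 × (1 + 0.1/12)^(12 × 3)
Growth factor: (1 + 0.1/12)^36 = 1.348182
A = $7,000.00 × 1.348182
A = $9,437.27

A = P(1 + r/n)^(nt) = $9,437.27


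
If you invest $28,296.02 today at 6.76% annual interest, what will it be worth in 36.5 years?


Future value formula: FV = PV × (1 + r)^t
FV = $28,296.02 × (1 + 0.0676)^36.5
FV = $28,296.02 × 10.8871104
FV = $308,061.89

FV = PV × (1 + r)^t = $308,061.89


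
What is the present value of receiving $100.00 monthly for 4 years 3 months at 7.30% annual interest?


Present value of an ordinary annuity: PV = PMT × (1 − (1 + r)^(−n)) / r
Monthly rate r = 0.073/12 ≈ 0.00608333, n = 51
PV = $100.00 × (1 − (1 + 0.073/12)^(−51)) / (0.073/12)
PV = $100.00 × 43.733735
PV = $4,373.37

PV = PMT × (1-(1+r)^(-n))/r = $4,373.37


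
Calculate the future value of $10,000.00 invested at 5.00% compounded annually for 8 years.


Compound interest formula: A = P(1 + r/n)^(nt)
A = $10,000.00 × (1 + 0.05/1)^(1 × 8)
Growth factor: (1 + 0.05/1)^8 = 1.477455
A = $10,000.00 × 1.477455
A = $14,774.55

A = P(1 + r/n)^(nt) = $14,774.55


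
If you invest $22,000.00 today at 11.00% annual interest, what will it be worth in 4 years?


Future value formula: FV = PV × (1 + r)^t
FV = $22,000.00 × (1 + 0.11)^4
FV = $22,000.00 × 1.5180704
FV = $33,397.55

FV = PV × (1 + r)^t = $33,397.55


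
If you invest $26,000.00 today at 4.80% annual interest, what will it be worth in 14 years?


Future value formula: FV = PV × (1 + r)^t
FV = $26,000.00 × (1 + 0.048)^14
FV = $26,000.00 × 1.9277822
FV = $50,122.34

FV = PV × (1 + r)^t = $50,122.34


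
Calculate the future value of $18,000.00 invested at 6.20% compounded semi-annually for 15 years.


Compound interest formula: A = P(1 + r/n)^(nt)
A = $18,000.00 × (1 + 0.062/2)^(2 × 15)
Growth factor: (1 + 0.062/2)^30 = 2.498964
A = $18,000.00 × 2.498964
A = $44,981.35

A = P(1 + r/n)^(nt) = $44,981.35


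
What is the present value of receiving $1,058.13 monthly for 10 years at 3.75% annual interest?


Present value of an ordinary annuity: PV = PMT × (1 − (1 + r)^(−n)) / r
Monthly rate r = 0.0375/12 = 0.003125, n = 120
PV = $1,058.13 × (1 − (1 + 0.0375/12)^(−120)) / (0.0375/12)
PV = $1,058.13 × 99.938794
PV = $105,748.24

PV = PMT × (1-(1+r)^(-n))/r = $105,748.24


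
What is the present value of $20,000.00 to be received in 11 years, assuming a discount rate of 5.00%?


Present value formula: PV = FV / (1 + r)^t
PV = $20,000.00 / (1 + 0.05)^11
PV = $20,000.00 / 1.710339
PV = $11,693.59

PV = FV / (1 + r)^t = $11,693.59


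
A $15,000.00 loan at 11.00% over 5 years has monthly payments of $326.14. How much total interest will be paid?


Total paid over the life of the loan = PMT × n.
Total paid = $326.14 × 60 = $19,568.40
Total interest = total paid − principal = $19,568.40 − $15,000.00 = $4,568.40

Total interest = (PMT × n) - PV = $4,568.40


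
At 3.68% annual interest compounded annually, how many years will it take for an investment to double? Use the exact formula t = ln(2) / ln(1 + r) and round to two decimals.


Doubling condition: (1 + r)^t = 2
Take ln of both sides: t × ln(1 + r) = ln(2)
t = ln(2) / ln(1 + r)
t = 0.693147 / 0.036139
t = 19.18

t = ln(2) / ln(1 + r) = 19.18 years


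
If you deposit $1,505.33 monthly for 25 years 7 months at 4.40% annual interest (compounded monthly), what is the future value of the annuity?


Future value of an ordinary annuity: FV = PMT × ((1 + r)^n − 1) / r
Monthly rate r = 0.044/12 ≈ 0.00366667, n = 307
FV = $1,505.33 × ((1 + 0.044/12)^307 − 1) / (0.044/12)
FV = $1,505.33 × 566.163298
FV = $852,262.60

FV = PMT × ((1+r)^n - 1)/r = $852,262.60


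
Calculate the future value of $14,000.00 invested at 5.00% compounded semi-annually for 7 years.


Compound interest formula: A = P(1 + r/n)^(nt)
A = $14,000.00 × (1 + 0.05/2)^(2 × 7)
Growth factor: (1 + 0.05/2)^14 = 1.4129738
A = $14,000.00 × 1.4129738
A = $19,781.63

A = P(1 + r/n)^(nt) = $19,781.63


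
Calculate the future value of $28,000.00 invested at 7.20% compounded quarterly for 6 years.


Compound interest formula: A = P(1 + r/n)^(nt)
A = $28,000.00 × (1 + 0.072/4)^(4 × 6)
Growth factor: (1 + 0.072/4)^24 = 1.5344286
A = $28,000.00 × 1.5344286
A = $42,964.00

A = P(1 + r/n)^(nt) = $42,964.00


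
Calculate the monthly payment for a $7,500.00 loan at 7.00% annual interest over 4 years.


Loan payment formula: PMT = PV × r / (1 − (1 + r)^(−n))
Monthly rate r = 0.07/12 ≈ 0.00583333, n = 48 months
Denominator: 1 − (1 + 0.07/12)^(−48) = 0.243601
PMT = $7,500.00 × (0.07/12) / 0.243601
PMT = $179.60 per month

PMT = PV × r / (1-(1+r)^(-n)) = $179.60/month


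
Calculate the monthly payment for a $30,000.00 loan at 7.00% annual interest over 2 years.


Loan payment formula: PMT = PV × r / (1 − (1 + r)^(−n))
Monthly rate r = 0.07/12 ≈ 0.00583333, n = 24 months
Denominator: 1 − (1 + 0.07/12)^(−24) = 0.130288
PMT = $30,000.00 × (0.07/12) / 0.130288
PMT = $1,343.18 per month

PMT = PV × r / (1-(1+r)^(-n)) = $1,343.18/month


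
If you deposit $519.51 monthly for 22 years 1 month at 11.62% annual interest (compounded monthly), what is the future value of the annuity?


Future value of an ordinary annuity: FV = PMT × ((1 + r)^n − 1) / r
Monthly rate r = 0.1162/12 ≈ 0.00968333, n = 265
FV = $519.51 × ((1 + 0.1162/12)^265 − 1) / (0.1162/12)
FV = $519.51 × 1224.276467
FV = $636,023.87

FV = PMT × ((1+r)^n - 1)/r = $636,023.87


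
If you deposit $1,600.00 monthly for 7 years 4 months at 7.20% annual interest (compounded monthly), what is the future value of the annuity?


Future value of an ordinary annuity: FV = PMT × ((1 + r)^n − 1) / r
Monthly rate r = 0.072/12 = 0.006, n = 88
FV = $1,600.00 × ((1 + 0.072/12)^88 − 1) / (0.072/12)
FV = $1,600.00 × 115.477485
FV = $184,763.98

FV = PMT × ((1+r)^n - 1)/r = $184,763.98


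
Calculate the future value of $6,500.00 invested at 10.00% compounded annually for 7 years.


Compound interest formula: A = P(1 + r/n)^(nt)
A = $6,500.00 × (1 + 0.1/1)^(1 × 7)
Growth factor: (1 + 0.1/1)^7 = 1.948717
A = $6,500.00 × 1.948717
A = $12,666.66

A = P(1 + r/n)^(nt) = $12,666.66


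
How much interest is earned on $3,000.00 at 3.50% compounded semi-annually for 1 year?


Compound interest earned = final amount − principal.
A = P(1 + r/n)^(nt) = $3,000.00 × (1 + 0.035/2)^(2 × 1) = $3,105.92
Interest = A − P = $3,105.92 − $3,000.00 = $105.92

Interest = A - P = $105.92


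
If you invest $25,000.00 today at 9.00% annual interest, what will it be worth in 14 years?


Future value formula: FV = PV × (1 + r)^t
FV = $25,000.00 × (1 + 0.09)^14
FV = $25,000.00 × 3.34172703
FV = $83,543.18

FV = PV × (1 + r)^t = $83,543.18


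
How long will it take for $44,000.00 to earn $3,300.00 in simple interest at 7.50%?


Rearrange the simple interest formula for t:
I = P × r × t  ⇒  t = I / (P × r)
t = $3,300.00 / ($44,000.00 × 0.075)
t = 1

t = I/(P×r) = 1 year


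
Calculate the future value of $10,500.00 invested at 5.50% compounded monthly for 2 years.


Compound interest formula: A = P(1 + r/n)^(nt)
A = $10,500.00 × (1 + 0.055/12)^(12 × 2)
Growth factor: (1 + 0.055/12)^24 = 1.1159976
A = $10,500.00 × 1.1159976
A = $11,717.97

A = P(1 + r/n)^(nt) = $11,717.97


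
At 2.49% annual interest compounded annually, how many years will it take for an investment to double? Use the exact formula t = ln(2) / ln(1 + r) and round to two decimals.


Doubling condition: (1 + r)^t = 2
Take ln of both sides: t × ln(1 + r) = ln(2)
t = ln(2) / ln(1 + r)
t = 0.693147 / 0.024595
t = 28.18

t = ln(2) / ln(1 + r) = 28.18 years


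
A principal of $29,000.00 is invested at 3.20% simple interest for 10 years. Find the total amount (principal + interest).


Total amount formula: A = P(1 + rt) = P + P·r·t
Interest: I = P × r × t = $29,000.00 × 0.032 × 10 = $9,280.00
A = P + I = $29,000.00 + $9,280.00 = $38,280.00

A = P + I = P(1 + rt) = $38,280.00


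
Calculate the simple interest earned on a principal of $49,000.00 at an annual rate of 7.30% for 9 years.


Simple interest formula: I = P × r × t
I = $49,000.00 × 0.073 × 9
I = $32,193.00

I = P × r × t = $32,193.00


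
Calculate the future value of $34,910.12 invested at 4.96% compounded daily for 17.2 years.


Compound interest formula: A = P(1 + r/n)^(nt)
A = $34,910.12 × (1 + 0.0496/365)^(365 × 17.2)
Growth factor: (1 + 0.0496/365)^6278 = 2.3468219
A = $34,910.12 × 2.3468219
A = $81,927.83

A = P(1 + r/n)^(nt) = $81,927.83


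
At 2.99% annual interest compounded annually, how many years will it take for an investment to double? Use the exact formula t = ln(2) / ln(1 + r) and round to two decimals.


Doubling condition: (1 + r)^t = 2
Take ln of both sides: t × ln(1 + r) = ln(2)
t = ln(2) / ln(1 + r)
t = 0.693147 / 0.029462
t = 23.53

t = ln(2) / ln(1 + r) = 23.53 years


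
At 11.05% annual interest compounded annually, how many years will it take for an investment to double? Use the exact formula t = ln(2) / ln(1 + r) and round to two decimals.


Doubling condition: (1 + r)^t = 2
Take ln of both sides: t × ln(1 + r) = ln(2)
t = ln(2) / ln(1 + r)
t = 0.693147 / 0.104810
t = 6.61

t = ln(2) / ln(1 + r) = 6.61 years


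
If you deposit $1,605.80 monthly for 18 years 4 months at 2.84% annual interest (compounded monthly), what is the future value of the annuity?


Future value of an ordinary annuity: FV = PMT × ((1 + r)^n − 1) / r
Monthly rate r = 0.0284/12 ≈ 0.00236667, n = 220
FV = $1,605.80 × ((1 + 0.0284/12)^220 − 1) / (0.0284/12)
FV = $1,605.80 × 288.217310
FV = $462,819.36

FV = PMT × ((1+r)^n - 1)/r = $462,819.36


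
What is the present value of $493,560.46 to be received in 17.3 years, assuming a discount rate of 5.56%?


Present value formula: PV = FV / (1 + r)^t
PV = $493,560.46 / (1 + 0.0556)^17.3
PV = $493,560.46 / 2.54999484
PV = $193,553.51

PV = FV / (1 + r)^t = $193,553.51


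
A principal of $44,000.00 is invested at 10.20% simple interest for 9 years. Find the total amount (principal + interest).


Total amount formula: A = P(1 + rt) = P + P·r·t
Interest: I = P × r × t = $44,000.00 × 0.102 × 9 = $40,392.00
A = P + I = $44,000.00 + $40,392.00 = $84,392.00

A = P + I = P(1 + rt) = $84,392.00
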